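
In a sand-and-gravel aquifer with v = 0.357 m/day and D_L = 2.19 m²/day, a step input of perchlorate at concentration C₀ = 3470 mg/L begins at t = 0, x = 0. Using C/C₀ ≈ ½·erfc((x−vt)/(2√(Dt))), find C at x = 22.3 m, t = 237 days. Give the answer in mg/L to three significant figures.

For a continuous step input, C/C₀ ≈ ½·erfc((x−vt)/(2√(Dt))).
vt = 0.357 × 237 = 84.609 m and 2√(Dt) = 2√(2.19 × 237) = 45.56 m.
Argument (x−vt)/(2√(Dt)) = (22.3 − 84.609)/45.56 = -1.368; ½·erfc(-1.368) = 0.9735.
C = 3470 × 0.9735 = 3380 mg/L.

3380 mg/L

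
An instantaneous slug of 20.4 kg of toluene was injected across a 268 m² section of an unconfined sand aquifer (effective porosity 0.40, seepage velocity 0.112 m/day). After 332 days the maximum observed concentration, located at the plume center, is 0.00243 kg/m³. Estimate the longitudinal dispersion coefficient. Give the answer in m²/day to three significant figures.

At the plume center C_max = M/(n_e·A·√(4πDt)), so D = M²/(4πt·(n_e·A·C_max)²).
n_e·A·C_max = 0.40 × 268 × 0.00243 = 0.2605 kg/m.
D = 20.4²/(4π × 332 × 0.2605²) = 1.47 m²/day.

1.47 m²/day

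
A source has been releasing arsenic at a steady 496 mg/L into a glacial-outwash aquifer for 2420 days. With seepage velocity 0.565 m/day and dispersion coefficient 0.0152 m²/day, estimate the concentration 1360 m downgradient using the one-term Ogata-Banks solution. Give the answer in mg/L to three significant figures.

For a continuous step input, C/C₀ ≈ ½·erfc((x−vt)/(2√(Dt))).
vt = 0.565 × 2420 = 1367.3 m and 2√(Dt) = 2√(0.0152 × 2420) = 12.13 m.
Argument (x−vt)/(2√(Dt)) = (1360 − 1367.3)/12.13 = -0.6018; ½·erfc(-0.6018) = 0.8026.
C = 496 × 0.8026 = 398 mg/L.

398 mg/L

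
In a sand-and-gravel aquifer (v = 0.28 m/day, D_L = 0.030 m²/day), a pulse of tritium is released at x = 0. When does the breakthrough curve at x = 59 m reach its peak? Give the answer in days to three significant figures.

For the 1D instantaneous-source solution, setting ∂C/∂t = 0 at fixed x gives v²t² + 2Dt − x² = 0, so t = (√(D² + v²x²) − D)/v².
√(D² + v²x²) = √(0.030² + 0.28² × 59²) = 16.52; v² = 0.0784.
t = (16.52 − 0.030)/0.0784 = 210 days (vs. the pure-advection estimate x/v = 211 d).

210 days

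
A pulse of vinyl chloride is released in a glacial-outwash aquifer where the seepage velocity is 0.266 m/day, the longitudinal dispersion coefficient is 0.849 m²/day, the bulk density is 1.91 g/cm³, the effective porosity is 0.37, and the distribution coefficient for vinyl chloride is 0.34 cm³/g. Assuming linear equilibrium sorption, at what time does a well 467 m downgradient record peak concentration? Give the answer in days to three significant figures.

4800 days

Retardation factor R = 1 + ρ_b·K_d/n = 1 + 1.91 × 0.34/0.37 = 2.755.
Sorption retards both mechanisms: v_R = v/R = 0.09655 m/day, D_R = D/R = 0.3082 m²/day.
Peak time from v_R²t² + 2D_R t − x² = 0: t = (√(D_R² + v_R²x²) − D_R)/v_R².
√(D_R² + v_R²x²) = √(0.3082² + 0.09655² × 467²) = 45.09; v_R² = 0.009322.
t = (45.09 − 0.3082)/0.009322 = 4800 days.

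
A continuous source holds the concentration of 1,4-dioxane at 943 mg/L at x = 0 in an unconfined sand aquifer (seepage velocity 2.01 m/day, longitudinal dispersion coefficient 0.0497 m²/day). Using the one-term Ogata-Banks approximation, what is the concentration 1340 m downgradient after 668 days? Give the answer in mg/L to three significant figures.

593 mg/L

For a continuous step input, C/C₀ ≈ ½·erfc((x−vt)/(2√(Dt))).
vt = 2.01 × 668 = 1342.68 m and 2√(Dt) = 2√(0.0497 × 668) = 11.52 m.
Argument (x−vt)/(2√(Dt)) = (1340 − 1342.68)/11.52 = -0.2326; ½·erfc(-0.2326) = 0.6289.
C = 943 × 0.6289 = 593 mg/L.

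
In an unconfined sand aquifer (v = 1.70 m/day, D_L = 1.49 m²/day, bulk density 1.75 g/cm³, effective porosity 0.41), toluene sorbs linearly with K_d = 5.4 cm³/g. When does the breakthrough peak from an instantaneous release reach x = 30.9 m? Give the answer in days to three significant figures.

Retardation factor R = 1 + ρ_b·K_d/n = 1 + 1.75 × 5.4/0.41 = 24.05.
Sorption retards both mechanisms: v_R = v/R = 0.07069 m/day, D_R = D/R = 0.06195 m²/day.
Peak time from v_R²t² + 2D_R t − x² = 0: t = (√(D_R² + v_R²x²) − D_R)/v_R².
√(D_R² + v_R²x²) = √(0.06195² + 0.07069² × 30.9²) = 2.185; v_R² = 0.004997.
t = (2.185 − 0.06195)/0.004997 = 425 days.

425 days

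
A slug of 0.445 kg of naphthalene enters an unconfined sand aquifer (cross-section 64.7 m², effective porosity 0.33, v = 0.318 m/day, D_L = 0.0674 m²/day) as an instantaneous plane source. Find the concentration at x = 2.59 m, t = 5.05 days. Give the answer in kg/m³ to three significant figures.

0.00495 kg/m³

For an instantaneous plane source, C(x,t) = M/(n_e·A·√(4πDt)) · exp(−(x−vt)²/(4Dt)), with n_e·A the pore (flow) area.
Plume center vt = 0.318 × 5.05 = 1.6059 m, so the well at 2.59 m is 0.9841 m downgradient of the peak.
√(4πDt) = 2.068 m, giving peak height M/(n_e·A·√(4πDt)) = 0.445/(0.33 × 64.7 × 2.068) = 0.01008 kg/m³.
(x−vt)²/(4Dt) = (0.9841)²/(4 × 0.0674 × 5.05) = 0.7113; exp(−0.7113) = 0.4910.
C = 0.01008 × 0.4910 = 0.00495 kg/m³.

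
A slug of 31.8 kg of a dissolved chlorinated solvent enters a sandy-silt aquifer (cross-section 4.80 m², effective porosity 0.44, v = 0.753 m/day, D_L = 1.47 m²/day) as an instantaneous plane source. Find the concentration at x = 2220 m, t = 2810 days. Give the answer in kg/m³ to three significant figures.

For an instantaneous plane source, C(x,t) = M/(n_e·A·√(4πDt)) · exp(−(x−vt)²/(4Dt)), with n_e·A the pore (flow) area.
Plume center vt = 0.753 × 2810 = 2115.93 m, so the well at 2220 m is 104.07 m downgradient of the peak.
√(4πDt) = 227.8 m, giving peak height M/(n_e·A·√(4πDt)) = 31.8/(0.44 × 4.80 × 227.8) = 0.06610 kg/m³.
(x−vt)²/(4Dt) = (104.07)²/(4 × 1.47 × 2810) = 0.6555; exp(−0.6555) = 0.5192.
C = 0.06610 × 0.5192 = 0.0343 kg/m³.

0.0343 kg/m³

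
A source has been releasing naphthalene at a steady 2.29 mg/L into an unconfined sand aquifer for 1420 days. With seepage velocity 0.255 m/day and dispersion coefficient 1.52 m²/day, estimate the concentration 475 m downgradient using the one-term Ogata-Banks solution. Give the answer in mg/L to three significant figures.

For a continuous step input, C/C₀ ≈ ½·erfc((x−vt)/(2√(Dt))).
vt = 0.255 × 1420 = 362.1 m and 2√(Dt) = 2√(1.52 × 1420) = 92.92 m.
Argument (x−vt)/(2√(Dt)) = (475 − 362.1)/92.92 = 1.215; ½·erfc(1.215) = 0.04287.
C = 2.29 × 0.04287 = 0.0982 mg/L.

0.0982 mg/L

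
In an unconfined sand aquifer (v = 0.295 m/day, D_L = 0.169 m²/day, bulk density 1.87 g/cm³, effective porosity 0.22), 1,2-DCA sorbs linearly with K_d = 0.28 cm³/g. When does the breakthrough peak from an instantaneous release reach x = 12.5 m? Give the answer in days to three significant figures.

Retardation factor R = 1 + ρ_b·K_d/n = 1 + 1.87 × 0.28/0.22 = 3.380.
Sorption retards both mechanisms: v_R = v/R = 0.08728 m/day, D_R = D/R = 0.05000 m²/day.
Peak time from v_R²t² + 2D_R t − x² = 0: t = (√(D_R² + v_R²x²) − D_R)/v_R².
√(D_R² + v_R²x²) = √(0.05000² + 0.08728² × 12.5²) = 1.092; v_R² = 0.007618.
t = (1.092 − 0.05000)/0.007618 = 137 days.

137 days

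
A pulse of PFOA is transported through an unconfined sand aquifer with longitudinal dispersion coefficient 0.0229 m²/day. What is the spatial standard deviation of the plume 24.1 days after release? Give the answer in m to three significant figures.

1.05 m

Dispersive spreading gives a Gaussian with σ² = 2Dt; advection only shifts the center.
σ = √(2 × 0.0229 × 24.1) = 1.05 m.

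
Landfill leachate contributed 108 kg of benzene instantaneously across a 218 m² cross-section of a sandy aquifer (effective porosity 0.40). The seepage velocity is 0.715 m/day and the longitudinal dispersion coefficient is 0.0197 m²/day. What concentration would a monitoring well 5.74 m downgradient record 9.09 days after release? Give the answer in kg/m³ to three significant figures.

0.369 kg/m³

For an instantaneous plane source, C(x,t) = M/(n_e·A·√(4πDt)) · exp(−(x−vt)²/(4Dt)), with n_e·A the pore (flow) area.
Plume center vt = 0.715 × 9.09 = 6.49935 m, so the well at 5.74 m is 0.75935 m upgradient of the peak.
√(4πDt) = 1.500 m, giving peak height M/(n_e·A·√(4πDt)) = 108/(0.40 × 218 × 1.500) = 0.8257 kg/m³.
(x−vt)²/(4Dt) = (-0.75935)²/(4 × 0.0197 × 9.09) = 0.8050; exp(−0.8050) = 0.4471.
C = 0.8257 × 0.4471 = 0.369 kg/m³.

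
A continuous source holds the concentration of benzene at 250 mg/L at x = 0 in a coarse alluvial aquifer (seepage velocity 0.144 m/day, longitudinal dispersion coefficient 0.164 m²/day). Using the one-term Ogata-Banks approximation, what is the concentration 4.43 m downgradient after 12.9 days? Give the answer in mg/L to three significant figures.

For a continuous step input, C/C₀ ≈ ½·erfc((x−vt)/(2√(Dt))).
vt = 0.144 × 12.9 = 1.8576 m and 2√(Dt) = 2√(0.164 × 12.9) = 2.909 m.
Argument (x−vt)/(2√(Dt)) = (4.43 − 1.8576)/2.909 = 0.8843; ½·erfc(0.8843) = 0.1055.
C = 250 × 0.1055 = 26.4 mg/L.

26.4 mg/L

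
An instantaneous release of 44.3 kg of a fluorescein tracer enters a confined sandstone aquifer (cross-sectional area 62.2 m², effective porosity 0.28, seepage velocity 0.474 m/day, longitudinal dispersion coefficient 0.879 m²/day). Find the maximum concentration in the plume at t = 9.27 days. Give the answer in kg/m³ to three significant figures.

The peak of an instantaneous 1D plume sits at x = vt; there the Gaussian factor is 1 and C_max = M/(n_e·A·√(4πDt)), where n_e·A is the pore area the mass is dissolved in.
√(4πDt) = √(4π × 0.879 × 9.27) = 10.12 m, so C_max = 44.3/(0.28 × 62.2 × 10.12) = 0.251 kg/m³.

0.251 kg/m³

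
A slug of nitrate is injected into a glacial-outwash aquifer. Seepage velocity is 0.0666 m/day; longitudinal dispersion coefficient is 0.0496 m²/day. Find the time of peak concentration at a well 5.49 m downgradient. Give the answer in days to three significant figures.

72.0 days

For the 1D instantaneous-source solution, setting ∂C/∂t = 0 at fixed x gives v²t² + 2Dt − x² = 0, so t = (√(D² + v²x²) − D)/v².
√(D² + v²x²) = √(0.0496² + 0.0666² × 5.49²) = 0.3690; v² = 0.00443556.
t = (0.3690 − 0.0496)/0.00443556 = 72.0 days (vs. the pure-advection estimate x/v = 82.4 d).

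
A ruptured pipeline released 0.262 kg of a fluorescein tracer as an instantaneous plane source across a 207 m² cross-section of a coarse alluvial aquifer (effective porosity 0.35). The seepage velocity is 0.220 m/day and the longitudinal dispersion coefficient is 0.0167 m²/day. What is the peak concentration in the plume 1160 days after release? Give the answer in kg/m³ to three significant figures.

0.000232 kg/m³

The peak of an instantaneous 1D plume sits at x = vt; there the Gaussian factor is 1 and C_max = M/(n_e·A·√(4πDt)), where n_e·A is the pore area the mass is dissolved in.
√(4πDt) = √(4π × 0.0167 × 1160) = 15.60 m, so C_max = 0.262/(0.35 × 207 × 15.60) = 0.000232 kg/m³.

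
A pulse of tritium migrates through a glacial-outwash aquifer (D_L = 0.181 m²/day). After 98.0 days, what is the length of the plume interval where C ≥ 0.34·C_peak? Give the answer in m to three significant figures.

17.5 m

The plume is Gaussian with σ = √(2Dt) = √(2 × 0.181 × 98.0) = 5.956 m.
C/C_peak = exp(−Δx²/(2σ²)) = 0.34 ⇒ Δx = σ·√(−2 ln 0.34) = 5.956 × 1.469 = 8.749 m.
Width = 2Δx = 17.5 m.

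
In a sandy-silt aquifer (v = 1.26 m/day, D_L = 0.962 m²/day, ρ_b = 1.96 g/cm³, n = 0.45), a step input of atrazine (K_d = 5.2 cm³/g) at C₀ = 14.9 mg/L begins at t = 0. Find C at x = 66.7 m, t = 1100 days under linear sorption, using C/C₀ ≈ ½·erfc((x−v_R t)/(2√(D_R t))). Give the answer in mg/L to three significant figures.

Retardation factor R = 1 + ρ_b·K_d/n = 1 + 1.96 × 5.2/0.45 = 23.65.
Sorption retards both mechanisms: v_R = v/R = 0.05328 m/day, D_R = D/R = 0.04068 m²/day.
v_R·t = 0.05328 × 1100 = 58.608 m; 2√(D_R t) = 13.38 m; argument = (66.7 − 58.608)/13.38 = 0.6048.
C = C₀ × ½·erfc(0.6048) = 14.9 × 0.1962 = 2.92 mg/L.

2.92 mg/L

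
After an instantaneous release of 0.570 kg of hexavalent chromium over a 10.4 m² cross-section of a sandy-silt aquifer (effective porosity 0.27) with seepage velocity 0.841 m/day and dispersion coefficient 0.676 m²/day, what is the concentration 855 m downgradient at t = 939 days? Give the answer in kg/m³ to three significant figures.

0.000424 kg/m³

For an instantaneous plane source, C(x,t) = M/(n_e·A·√(4πDt)) · exp(−(x−vt)²/(4Dt)), with n_e·A the pore (flow) area.
Plume center vt = 0.841 × 939 = 789.699 m, so the well at 855 m is 65.301 m downgradient of the peak.
√(4πDt) = 89.31 m, giving peak height M/(n_e·A·√(4πDt)) = 0.570/(0.27 × 10.4 × 89.31) = 0.002273 kg/m³.
(x−vt)²/(4Dt) = (65.301)²/(4 × 0.676 × 939) = 1.679; exp(−1.679) = 0.1866.
C = 0.002273 × 0.1866 = 0.000424 kg/m³.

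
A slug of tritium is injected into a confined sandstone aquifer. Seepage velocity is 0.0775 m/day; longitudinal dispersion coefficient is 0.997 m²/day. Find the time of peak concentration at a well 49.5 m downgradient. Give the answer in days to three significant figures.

494 days

For the 1D instantaneous-source solution, setting ∂C/∂t = 0 at fixed x gives v²t² + 2Dt − x² = 0, so t = (√(D² + v²x²) − D)/v².
√(D² + v²x²) = √(0.997² + 0.0775² × 49.5²) = 3.964; v² = 0.00600625.
t = (3.964 − 0.997)/0.00600625 = 494 days (vs. the pure-advection estimate x/v = 639 d).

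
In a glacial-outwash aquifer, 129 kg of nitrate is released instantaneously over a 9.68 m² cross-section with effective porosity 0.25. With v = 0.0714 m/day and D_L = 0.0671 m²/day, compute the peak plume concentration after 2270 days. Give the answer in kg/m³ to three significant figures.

1.22 kg/m³

The peak of an instantaneous 1D plume sits at x = vt; there the Gaussian factor is 1 and C_max = M/(n_e·A·√(4πDt)), where n_e·A is the pore area the mass is dissolved in.
√(4πDt) = √(4π × 0.0671 × 2270) = 43.75 m, so C_max = 129/(0.25 × 9.68 × 43.75) = 1.22 kg/m³.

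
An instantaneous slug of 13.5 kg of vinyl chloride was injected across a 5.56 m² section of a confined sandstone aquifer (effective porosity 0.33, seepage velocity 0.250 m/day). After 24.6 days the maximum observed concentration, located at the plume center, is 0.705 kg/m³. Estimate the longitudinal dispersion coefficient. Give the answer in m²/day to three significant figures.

At the plume center C_max = M/(n_e·A·√(4πDt)), so D = M²/(4πt·(n_e·A·C_max)²).
n_e·A·C_max = 0.33 × 5.56 × 0.705 = 1.294 kg/m.
D = 13.5²/(4π × 24.6 × 1.294²) = 0.352 m²/day.

0.352 m²/day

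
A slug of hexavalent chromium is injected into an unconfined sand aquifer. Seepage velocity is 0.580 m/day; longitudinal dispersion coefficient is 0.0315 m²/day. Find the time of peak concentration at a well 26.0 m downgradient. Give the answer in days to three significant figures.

For the 1D instantaneous-source solution, setting ∂C/∂t = 0 at fixed x gives v²t² + 2Dt − x² = 0, so t = (√(D² + v²x²) − D)/v².
√(D² + v²x²) = √(0.0315² + 0.580² × 26.0²) = 15.08; v² = 0.3364.
t = (15.08 − 0.0315)/0.3364 = 44.7 days (vs. the pure-advection estimate x/v = 44.8 d).

44.7 days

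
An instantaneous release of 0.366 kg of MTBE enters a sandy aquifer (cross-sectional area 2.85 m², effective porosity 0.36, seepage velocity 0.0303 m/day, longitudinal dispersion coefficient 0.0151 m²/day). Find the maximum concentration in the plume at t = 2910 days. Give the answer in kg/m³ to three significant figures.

0.0152 kg/m³

The peak of an instantaneous 1D plume sits at x = vt; there the Gaussian factor is 1 and C_max = M/(n_e·A·√(4πDt)), where n_e·A is the pore area the mass is dissolved in.
√(4πDt) = √(4π × 0.0151 × 2910) = 23.50 m, so C_max = 0.366/(0.36 × 2.85 × 23.50) = 0.0152 kg/m³.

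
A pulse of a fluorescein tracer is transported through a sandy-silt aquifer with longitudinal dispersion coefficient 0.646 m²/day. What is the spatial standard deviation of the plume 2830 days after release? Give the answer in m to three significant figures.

60.5 m

Dispersive spreading gives a Gaussian with σ² = 2Dt; advection only shifts the center.
σ = √(2 × 0.646 × 2830) = 60.5 m.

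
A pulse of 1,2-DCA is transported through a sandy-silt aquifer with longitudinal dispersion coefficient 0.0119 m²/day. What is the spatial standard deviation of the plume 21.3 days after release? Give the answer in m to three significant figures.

Dispersive spreading gives a Gaussian with σ² = 2Dt; advection only shifts the center.
σ = √(2 × 0.0119 × 21.3) = 0.712 m.

0.712 m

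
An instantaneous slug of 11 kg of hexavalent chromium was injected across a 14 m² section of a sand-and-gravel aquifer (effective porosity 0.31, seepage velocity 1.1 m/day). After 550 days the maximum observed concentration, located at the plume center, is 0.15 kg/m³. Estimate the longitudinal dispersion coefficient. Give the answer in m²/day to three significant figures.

At the plume center C_max = M/(n_e·A·√(4πDt)), so D = M²/(4πt·(n_e·A·C_max)²).
n_e·A·C_max = 0.31 × 14 × 0.15 = 0.6510 kg/m.
D = 11²/(4π × 550 × 0.6510²) = 0.0413 m²/day.

0.0413 m²/day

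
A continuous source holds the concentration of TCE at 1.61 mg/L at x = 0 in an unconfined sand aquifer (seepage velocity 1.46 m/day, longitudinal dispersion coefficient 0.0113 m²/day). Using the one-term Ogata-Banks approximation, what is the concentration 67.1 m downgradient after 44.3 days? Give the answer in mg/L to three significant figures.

For a continuous step input, C/C₀ ≈ ½·erfc((x−vt)/(2√(Dt))).
vt = 1.46 × 44.3 = 64.678 m and 2√(Dt) = 2√(0.0113 × 44.3) = 1.415 m.
Argument (x−vt)/(2√(Dt)) = (67.1 − 64.678)/1.415 = 1.712; ½·erfc(1.712) = 0.007736.
C = 1.61 × 0.007736 = 0.0125 mg/L.

0.0125 mg/L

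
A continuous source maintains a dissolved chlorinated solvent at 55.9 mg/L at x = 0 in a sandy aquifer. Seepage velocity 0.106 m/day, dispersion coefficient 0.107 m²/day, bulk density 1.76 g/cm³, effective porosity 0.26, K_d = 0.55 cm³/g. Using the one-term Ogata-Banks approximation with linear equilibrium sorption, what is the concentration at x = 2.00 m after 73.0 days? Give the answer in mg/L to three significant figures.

23.5 mg/L

Retardation factor R = 1 + ρ_b·K_d/n = 1 + 1.76 × 0.55/0.26 = 4.723.
Sorption retards both mechanisms: v_R = v/R = 0.02244 m/day, D_R = D/R = 0.02266 m²/day.
v_R·t = 0.02244 × 73.0 = 1.63812 m; 2√(D_R t) = 2.572 m; argument = (2.00 − 1.63812)/2.572 = 0.1407.
C = C₀ × ½·erfc(0.1407) = 55.9 × 0.4211 = 23.5 mg/L.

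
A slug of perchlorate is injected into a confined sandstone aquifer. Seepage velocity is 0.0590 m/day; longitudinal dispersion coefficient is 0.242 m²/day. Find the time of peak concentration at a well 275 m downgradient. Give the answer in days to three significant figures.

4590 days

For the 1D instantaneous-source solution, setting ∂C/∂t = 0 at fixed x gives v²t² + 2Dt − x² = 0, so t = (√(D² + v²x²) − D)/v².
√(D² + v²x²) = √(0.242² + 0.0590² × 275²) = 16.23; v² = 0.003481.
t = (16.23 − 0.242)/0.003481 = 4590 days (vs. the pure-advection estimate x/v = 4660 d).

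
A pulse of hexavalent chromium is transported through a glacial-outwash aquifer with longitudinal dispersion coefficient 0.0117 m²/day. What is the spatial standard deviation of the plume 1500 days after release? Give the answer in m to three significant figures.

Dispersive spreading gives a Gaussian with σ² = 2Dt; advection only shifts the center.
σ = √(2 × 0.0117 × 1500) = 5.92 m.

5.92 m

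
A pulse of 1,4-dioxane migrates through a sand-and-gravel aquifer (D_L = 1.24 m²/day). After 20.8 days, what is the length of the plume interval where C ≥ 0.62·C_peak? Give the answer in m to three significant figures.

14.0 m

The plume is Gaussian with σ = √(2Dt) = √(2 × 1.24 × 20.8) = 7.182 m.
C/C_peak = exp(−Δx²/(2σ²)) = 0.62 ⇒ Δx = σ·√(−2 ln 0.62) = 7.182 × 0.9778 = 7.023 m.
Width = 2Δx = 14.0 m.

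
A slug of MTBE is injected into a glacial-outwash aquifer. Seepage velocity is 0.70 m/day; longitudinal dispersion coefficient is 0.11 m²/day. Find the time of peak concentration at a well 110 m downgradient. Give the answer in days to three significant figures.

157 days

For the 1D instantaneous-source solution, setting ∂C/∂t = 0 at fixed x gives v²t² + 2Dt − x² = 0, so t = (√(D² + v²x²) − D)/v².
√(D² + v²x²) = √(0.11² + 0.70² × 110²) = 77.00; v² = 0.49.
t = (77.00 − 0.11)/0.49 = 157 days (vs. the pure-advection estimate x/v = 157 d).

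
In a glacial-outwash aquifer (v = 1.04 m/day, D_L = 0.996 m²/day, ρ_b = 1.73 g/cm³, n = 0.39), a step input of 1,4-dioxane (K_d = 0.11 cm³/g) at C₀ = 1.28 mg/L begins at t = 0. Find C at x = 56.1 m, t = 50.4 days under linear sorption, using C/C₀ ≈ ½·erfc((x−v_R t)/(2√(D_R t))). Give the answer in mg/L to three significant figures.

0.00707 mg/L

Retardation factor R = 1 + ρ_b·K_d/n = 1 + 1.73 × 0.11/0.39 = 1.488.
Sorption retards both mechanisms: v_R = v/R = 0.6989 m/day, D_R = D/R = 0.6694 m²/day.
v_R·t = 0.6989 × 50.4 = 35.22456 m; 2√(D_R t) = 11.62 m; argument = (56.1 − 35.22456)/11.62 = 1.797.
C = C₀ × ½·erfc(1.797) = 1.28 × 0.005521 = 0.00707 mg/L.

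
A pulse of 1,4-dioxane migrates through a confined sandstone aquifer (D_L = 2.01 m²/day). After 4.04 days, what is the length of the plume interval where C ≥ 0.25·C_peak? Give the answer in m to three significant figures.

The plume is Gaussian with σ = √(2Dt) = √(2 × 2.01 × 4.04) = 4.030 m.
C/C_peak = exp(−Δx²/(2σ²)) = 0.25 ⇒ Δx = σ·√(−2 ln 0.25) = 4.030 × 1.665 = 6.710 m.
Width = 2Δx = 13.4 m.

13.4 m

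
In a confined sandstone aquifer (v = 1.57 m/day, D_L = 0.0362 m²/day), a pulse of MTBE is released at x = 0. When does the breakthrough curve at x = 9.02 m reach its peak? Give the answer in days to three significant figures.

5.73 days

For the 1D instantaneous-source solution, setting ∂C/∂t = 0 at fixed x gives v²t² + 2Dt − x² = 0, so t = (√(D² + v²x²) − D)/v².
√(D² + v²x²) = √(0.0362² + 1.57² × 9.02²) = 14.16; v² = 2.4649.
t = (14.16 − 0.0362)/2.4649 = 5.73 days (vs. the pure-advection estimate x/v = 5.75 d).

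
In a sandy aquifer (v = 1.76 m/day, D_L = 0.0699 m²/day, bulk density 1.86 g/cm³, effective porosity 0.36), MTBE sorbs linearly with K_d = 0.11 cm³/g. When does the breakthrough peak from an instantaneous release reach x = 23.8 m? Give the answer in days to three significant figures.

21.2 days

Retardation factor R = 1 + ρ_b·K_d/n = 1 + 1.86 × 0.11/0.36 = 1.568.
Sorption retards both mechanisms: v_R = v/R = 1.122 m/day, D_R = D/R = 0.04458 m²/day.
Peak time from v_R²t² + 2D_R t − x² = 0: t = (√(D_R² + v_R²x²) − D_R)/v_R².
√(D_R² + v_R²x²) = √(0.04458² + 1.122² × 23.8²) = 26.70; v_R² = 1.259.
t = (26.70 − 0.04458)/1.259 = 21.2 days.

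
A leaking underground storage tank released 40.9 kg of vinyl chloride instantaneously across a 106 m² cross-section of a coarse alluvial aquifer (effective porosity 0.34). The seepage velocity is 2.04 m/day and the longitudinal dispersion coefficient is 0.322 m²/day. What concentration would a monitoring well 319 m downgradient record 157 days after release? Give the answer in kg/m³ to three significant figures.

0.0447 kg/m³

For an instantaneous plane source, C(x,t) = M/(n_e·A·√(4πDt)) · exp(−(x−vt)²/(4Dt)), with n_e·A the pore (flow) area.
Plume center vt = 2.04 × 157 = 320.28 m, so the well at 319 m is 1.28 m upgradient of the peak.
√(4πDt) = 25.20 m, giving peak height M/(n_e·A·√(4πDt)) = 40.9/(0.34 × 106 × 25.20) = 0.04503 kg/m³.
(x−vt)²/(4Dt) = (-1.28)²/(4 × 0.322 × 157) = 0.008102; exp(−0.008102) = 0.9919.
C = 0.04503 × 0.9919 = 0.0447 kg/m³.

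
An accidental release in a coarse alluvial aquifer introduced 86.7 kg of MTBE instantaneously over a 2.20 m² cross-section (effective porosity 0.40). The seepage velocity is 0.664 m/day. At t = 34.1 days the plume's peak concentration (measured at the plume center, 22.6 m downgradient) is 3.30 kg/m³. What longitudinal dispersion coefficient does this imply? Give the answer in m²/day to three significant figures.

2.08 m²/day

At the plume center C_max = M/(n_e·A·√(4πDt)), so D = M²/(4πt·(n_e·A·C_max)²).
n_e·A·C_max = 0.40 × 2.20 × 3.30 = 2.904 kg/m.
D = 86.7²/(4π × 34.1 × 2.904²) = 2.08 m²/day.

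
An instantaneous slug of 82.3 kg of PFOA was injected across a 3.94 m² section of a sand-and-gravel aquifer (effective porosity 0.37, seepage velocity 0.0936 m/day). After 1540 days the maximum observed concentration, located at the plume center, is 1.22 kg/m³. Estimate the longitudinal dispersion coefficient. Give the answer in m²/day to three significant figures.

0.111 m²/day

At the plume center C_max = M/(n_e·A·√(4πDt)), so D = M²/(4πt·(n_e·A·C_max)²).
n_e·A·C_max = 0.37 × 3.94 × 1.22 = 1.779 kg/m.
D = 82.3²/(4π × 1540 × 1.779²) = 0.111 m²/day.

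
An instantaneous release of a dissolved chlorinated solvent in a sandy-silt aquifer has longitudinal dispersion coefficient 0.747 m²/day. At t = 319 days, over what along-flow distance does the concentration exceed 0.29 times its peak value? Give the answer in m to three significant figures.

The plume is Gaussian with σ = √(2Dt) = √(2 × 0.747 × 319) = 21.83 m.
C/C_peak = exp(−Δx²/(2σ²)) = 0.29 ⇒ Δx = σ·√(−2 ln 0.29) = 21.83 × 1.573 = 34.34 m.
Width = 2Δx = 68.7 m.

68.7 m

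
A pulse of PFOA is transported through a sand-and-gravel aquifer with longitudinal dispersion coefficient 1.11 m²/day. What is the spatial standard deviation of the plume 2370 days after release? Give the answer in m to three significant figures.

Dispersive spreading gives a Gaussian with σ² = 2Dt; advection only shifts the center.
σ = √(2 × 1.11 × 2370) = 72.5 m.

72.5 m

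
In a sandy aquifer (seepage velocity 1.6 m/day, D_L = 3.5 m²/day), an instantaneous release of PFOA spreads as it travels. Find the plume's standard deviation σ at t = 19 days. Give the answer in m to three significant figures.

Dispersive spreading gives a Gaussian with σ² = 2Dt; advection only shifts the center.
σ = √(2 × 3.5 × 19) = 11.5 m.

11.5 m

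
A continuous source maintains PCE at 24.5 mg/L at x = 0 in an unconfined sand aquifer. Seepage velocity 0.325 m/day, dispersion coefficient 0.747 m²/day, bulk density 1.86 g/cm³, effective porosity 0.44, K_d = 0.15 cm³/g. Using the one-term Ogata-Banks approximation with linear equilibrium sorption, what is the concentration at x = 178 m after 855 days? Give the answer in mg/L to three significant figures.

Retardation factor R = 1 + ρ_b·K_d/n = 1 + 1.86 × 0.15/0.44 = 1.634.
Sorption retards both mechanisms: v_R = v/R = 0.1989 m/day, D_R = D/R = 0.4572 m²/day.
v_R·t = 0.1989 × 855 = 170.0595 m; 2√(D_R t) = 39.54 m; argument = (178 − 170.0595)/39.54 = 0.2008.
C = C₀ × ½·erfc(0.2008) = 24.5 × 0.3882 = 9.51 mg/L.

9.51 mg/L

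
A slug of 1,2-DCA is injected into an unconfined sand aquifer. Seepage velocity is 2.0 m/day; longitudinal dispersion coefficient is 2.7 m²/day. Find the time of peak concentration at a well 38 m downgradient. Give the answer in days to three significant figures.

18.3 days

For the 1D instantaneous-source solution, setting ∂C/∂t = 0 at fixed x gives v²t² + 2Dt − x² = 0, so t = (√(D² + v²x²) − D)/v².
√(D² + v²x²) = √(2.7² + 2.0² × 38²) = 76.05; v² = 4.
t = (76.05 − 2.7)/4 = 18.3 days (vs. the pure-advection estimate x/v = 19.0 d).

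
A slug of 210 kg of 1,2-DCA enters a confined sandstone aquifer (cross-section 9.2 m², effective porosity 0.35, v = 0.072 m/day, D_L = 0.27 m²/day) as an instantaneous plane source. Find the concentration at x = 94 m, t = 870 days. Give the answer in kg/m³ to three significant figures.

0.421 kg/m³

For an instantaneous plane source, C(x,t) = M/(n_e·A·√(4πDt)) · exp(−(x−vt)²/(4Dt)), with n_e·A the pore (flow) area.
Plume center vt = 0.072 × 870 = 62.64 m, so the well at 94 m is 31.36 m downgradient of the peak.
√(4πDt) = 54.33 m, giving peak height M/(n_e·A·√(4πDt)) = 210/(0.35 × 9.2 × 54.33) = 1.200 kg/m³.
(x−vt)²/(4Dt) = (31.36)²/(4 × 0.27 × 870) = 1.047; exp(−1.047) = 0.3510.
C = 1.200 × 0.3510 = 0.421 kg/m³.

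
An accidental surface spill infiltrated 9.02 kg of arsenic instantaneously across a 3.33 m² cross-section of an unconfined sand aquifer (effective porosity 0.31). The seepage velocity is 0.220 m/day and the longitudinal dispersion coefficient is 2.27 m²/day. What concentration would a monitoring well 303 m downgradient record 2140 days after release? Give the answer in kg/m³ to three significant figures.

0.00830 kg/m³

For an instantaneous plane source, C(x,t) = M/(n_e·A·√(4πDt)) · exp(−(x−vt)²/(4Dt)), with n_e·A the pore (flow) area.
Plume center vt = 0.220 × 2140 = 470.8 m, so the well at 303 m is 167.8 m upgradient of the peak.
√(4πDt) = 247.1 m, giving peak height M/(n_e·A·√(4πDt)) = 9.02/(0.31 × 3.33 × 247.1) = 0.03536 kg/m³.
(x−vt)²/(4Dt) = (-167.8)²/(4 × 2.27 × 2140) = 1.449; exp(−1.449) = 0.2348.
C = 0.03536 × 0.2348 = 0.00830 kg/m³.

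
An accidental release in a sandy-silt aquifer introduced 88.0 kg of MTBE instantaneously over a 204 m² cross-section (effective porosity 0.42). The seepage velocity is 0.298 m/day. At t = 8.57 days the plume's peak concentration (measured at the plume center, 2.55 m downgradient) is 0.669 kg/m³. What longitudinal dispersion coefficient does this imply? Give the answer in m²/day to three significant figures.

At the plume center C_max = M/(n_e·A·√(4πDt)), so D = M²/(4πt·(n_e·A·C_max)²).
n_e·A·C_max = 0.42 × 204 × 0.669 = 57.32 kg/m.
D = 88.0²/(4π × 8.57 × 57.32²) = 0.0219 m²/day.

0.0219 m²/day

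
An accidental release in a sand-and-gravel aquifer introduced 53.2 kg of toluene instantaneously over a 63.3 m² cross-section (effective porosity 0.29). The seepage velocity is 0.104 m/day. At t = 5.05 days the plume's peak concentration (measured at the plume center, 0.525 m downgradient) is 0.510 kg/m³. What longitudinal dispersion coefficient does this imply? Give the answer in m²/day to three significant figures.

At the plume center C_max = M/(n_e·A·√(4πDt)), so D = M²/(4πt·(n_e·A·C_max)²).
n_e·A·C_max = 0.29 × 63.3 × 0.510 = 9.362 kg/m.
D = 53.2²/(4π × 5.05 × 9.362²) = 0.509 m²/day.

0.509 m²/day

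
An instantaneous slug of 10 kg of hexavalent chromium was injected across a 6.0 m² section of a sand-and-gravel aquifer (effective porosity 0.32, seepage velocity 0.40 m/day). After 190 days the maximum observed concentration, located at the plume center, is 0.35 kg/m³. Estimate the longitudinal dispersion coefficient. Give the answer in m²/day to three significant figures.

0.0927 m²/day

At the plume center C_max = M/(n_e·A·√(4πDt)), so D = M²/(4πt·(n_e·A·C_max)²).
n_e·A·C_max = 0.32 × 6.0 × 0.35 = 0.6720 kg/m.
D = 10²/(4π × 190 × 0.6720²) = 0.0927 m²/day.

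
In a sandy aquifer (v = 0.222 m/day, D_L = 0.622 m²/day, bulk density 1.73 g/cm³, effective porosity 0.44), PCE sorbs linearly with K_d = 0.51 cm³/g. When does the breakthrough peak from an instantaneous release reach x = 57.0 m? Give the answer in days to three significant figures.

Retardation factor R = 1 + ρ_b·K_d/n = 1 + 1.73 × 0.51/0.44 = 3.005.
Sorption retards both mechanisms: v_R = v/R = 0.07388 m/day, D_R = D/R = 0.2070 m²/day.
Peak time from v_R²t² + 2D_R t − x² = 0: t = (√(D_R² + v_R²x²) − D_R)/v_R².
√(D_R² + v_R²x²) = √(0.2070² + 0.07388² × 57.0²) = 4.216; v_R² = 0.005458.
t = (4.216 − 0.2070)/0.005458 = 735 days.

735 days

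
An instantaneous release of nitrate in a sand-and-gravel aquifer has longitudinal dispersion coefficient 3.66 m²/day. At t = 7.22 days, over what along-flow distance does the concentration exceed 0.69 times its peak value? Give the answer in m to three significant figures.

The plume is Gaussian with σ = √(2Dt) = √(2 × 3.66 × 7.22) = 7.270 m.
C/C_peak = exp(−Δx²/(2σ²)) = 0.69 ⇒ Δx = σ·√(−2 ln 0.69) = 7.270 × 0.8615 = 6.263 m.
Width = 2Δx = 12.5 m.

12.5 m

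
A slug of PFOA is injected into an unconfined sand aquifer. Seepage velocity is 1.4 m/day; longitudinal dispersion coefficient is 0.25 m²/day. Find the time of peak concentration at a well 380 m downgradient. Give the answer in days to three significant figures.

For the 1D instantaneous-source solution, setting ∂C/∂t = 0 at fixed x gives v²t² + 2Dt − x² = 0, so t = (√(D² + v²x²) − D)/v².
√(D² + v²x²) = √(0.25² + 1.4² × 380²) = 532.0; v² = 1.96.
t = (532.0 − 0.25)/1.96 = 271 days (vs. the pure-advection estimate x/v = 271 d).

271 days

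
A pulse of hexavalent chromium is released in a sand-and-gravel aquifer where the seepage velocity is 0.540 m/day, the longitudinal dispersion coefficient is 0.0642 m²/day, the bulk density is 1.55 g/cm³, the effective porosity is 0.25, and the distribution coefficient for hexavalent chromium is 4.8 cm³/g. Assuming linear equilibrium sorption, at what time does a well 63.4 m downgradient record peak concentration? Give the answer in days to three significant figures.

3600 days

Retardation factor R = 1 + ρ_b·K_d/n = 1 + 1.55 × 4.8/0.25 = 30.76.
Sorption retards both mechanisms: v_R = v/R = 0.01756 m/day, D_R = D/R = 0.002087 m²/day.
Peak time from v_R²t² + 2D_R t − x² = 0: t = (√(D_R² + v_R²x²) − D_R)/v_R².
√(D_R² + v_R²x²) = √(0.002087² + 0.01756² × 63.4²) = 1.113; v_R² = 0.0003084.
t = (1.113 − 0.002087)/0.0003084 = 3600 days.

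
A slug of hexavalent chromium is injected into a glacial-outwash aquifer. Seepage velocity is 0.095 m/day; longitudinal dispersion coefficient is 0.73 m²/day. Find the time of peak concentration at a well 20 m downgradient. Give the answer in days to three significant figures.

145 days

For the 1D instantaneous-source solution, setting ∂C/∂t = 0 at fixed x gives v²t² + 2Dt − x² = 0, so t = (√(D² + v²x²) − D)/v².
√(D² + v²x²) = √(0.73² + 0.095² × 20²) = 2.035; v² = 0.009025.
t = (2.035 − 0.73)/0.009025 = 145 days (vs. the pure-advection estimate x/v = 211 d).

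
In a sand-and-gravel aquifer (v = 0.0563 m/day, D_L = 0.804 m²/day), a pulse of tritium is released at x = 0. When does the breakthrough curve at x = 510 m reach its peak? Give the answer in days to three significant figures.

8810 days

For the 1D instantaneous-source solution, setting ∂C/∂t = 0 at fixed x gives v²t² + 2Dt − x² = 0, so t = (√(D² + v²x²) − D)/v².
√(D² + v²x²) = √(0.804² + 0.0563² × 510²) = 28.72; v² = 0.00316969.
t = (28.72 − 0.804)/0.00316969 = 8810 days (vs. the pure-advection estimate x/v = 9060 d).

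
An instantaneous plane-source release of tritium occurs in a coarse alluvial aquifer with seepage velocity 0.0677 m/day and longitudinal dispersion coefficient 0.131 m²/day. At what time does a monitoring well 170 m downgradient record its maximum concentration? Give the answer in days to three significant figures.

2480 days

For the 1D instantaneous-source solution, setting ∂C/∂t = 0 at fixed x gives v²t² + 2Dt − x² = 0, so t = (√(D² + v²x²) − D)/v².
√(D² + v²x²) = √(0.131² + 0.0677² × 170²) = 11.51; v² = 0.00458329.
t = (11.51 − 0.131)/0.00458329 = 2480 days (vs. the pure-advection estimate x/v = 2510 d).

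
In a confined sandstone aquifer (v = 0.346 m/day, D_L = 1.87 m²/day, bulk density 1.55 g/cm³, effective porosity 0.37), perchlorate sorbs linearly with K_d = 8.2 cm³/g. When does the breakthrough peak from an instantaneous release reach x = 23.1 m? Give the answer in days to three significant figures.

Retardation factor R = 1 + ρ_b·K_d/n = 1 + 1.55 × 8.2/0.37 = 35.35.
Sorption retards both mechanisms: v_R = v/R = 0.009788 m/day, D_R = D/R = 0.05290 m²/day.
Peak time from v_R²t² + 2D_R t − x² = 0: t = (√(D_R² + v_R²x²) − D_R)/v_R².
√(D_R² + v_R²x²) = √(0.05290² + 0.009788² × 23.1²) = 0.2322; v_R² = 9.580e-05.
t = (0.2322 − 0.05290)/9.580e-05 = 1870 days.

1870 days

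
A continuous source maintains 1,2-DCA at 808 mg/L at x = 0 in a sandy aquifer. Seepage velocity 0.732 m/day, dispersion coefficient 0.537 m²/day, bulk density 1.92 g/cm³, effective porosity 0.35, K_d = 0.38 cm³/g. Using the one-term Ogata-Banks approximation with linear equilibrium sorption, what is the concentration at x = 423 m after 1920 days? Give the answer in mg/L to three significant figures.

Retardation factor R = 1 + ρ_b·K_d/n = 1 + 1.92 × 0.38/0.35 = 3.085.
Sorption retards both mechanisms: v_R = v/R = 0.2373 m/day, D_R = D/R = 0.1741 m²/day.
v_R·t = 0.2373 × 1920 = 455.616 m; 2√(D_R t) = 36.57 m; argument = (423 − 455.616)/36.57 = -0.8919.
C = C₀ × ½·erfc(-0.8919) = 808 × 0.8964 = 724 mg/L.

724 mg/L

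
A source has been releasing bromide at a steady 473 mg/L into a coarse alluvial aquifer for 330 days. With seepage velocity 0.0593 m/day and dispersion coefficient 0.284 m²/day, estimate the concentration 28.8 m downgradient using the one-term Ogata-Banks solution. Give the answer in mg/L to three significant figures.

For a continuous step input, C/C₀ ≈ ½·erfc((x−vt)/(2√(Dt))).
vt = 0.0593 × 330 = 19.569 m and 2√(Dt) = 2√(0.284 × 330) = 19.36 m.
Argument (x−vt)/(2√(Dt)) = (28.8 − 19.569)/19.36 = 0.4768; ½·erfc(0.4768) = 0.2501.
C = 473 × 0.2501 = 118 mg/L.

118 mg/L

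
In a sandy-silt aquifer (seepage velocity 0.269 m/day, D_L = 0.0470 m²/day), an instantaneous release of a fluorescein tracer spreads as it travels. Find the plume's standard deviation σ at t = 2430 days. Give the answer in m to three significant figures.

15.1 m

Dispersive spreading gives a Gaussian with σ² = 2Dt; advection only shifts the center.
σ = √(2 × 0.0470 × 2430) = 15.1 m.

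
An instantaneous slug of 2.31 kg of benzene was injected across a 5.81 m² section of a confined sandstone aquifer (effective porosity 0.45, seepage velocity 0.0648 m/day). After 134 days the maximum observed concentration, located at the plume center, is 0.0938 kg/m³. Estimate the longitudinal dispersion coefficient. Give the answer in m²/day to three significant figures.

At the plume center C_max = M/(n_e·A·√(4πDt)), so D = M²/(4πt·(n_e·A·C_max)²).
n_e·A·C_max = 0.45 × 5.81 × 0.0938 = 0.2452 kg/m.
D = 2.31²/(4π × 134 × 0.2452²) = 0.0527 m²/day.

0.0527 m²/day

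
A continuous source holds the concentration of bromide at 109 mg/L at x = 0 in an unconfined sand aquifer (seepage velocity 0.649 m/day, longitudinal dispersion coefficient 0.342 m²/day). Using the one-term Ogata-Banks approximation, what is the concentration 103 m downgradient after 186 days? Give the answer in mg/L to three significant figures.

For a continuous step input, C/C₀ ≈ ½·erfc((x−vt)/(2√(Dt))).
vt = 0.649 × 186 = 120.714 m and 2√(Dt) = 2√(0.342 × 186) = 15.95 m.
Argument (x−vt)/(2√(Dt)) = (103 − 120.714)/15.95 = -1.111; ½·erfc(-1.111) = 0.9419.
C = 109 × 0.9419 = 103 mg/L.

103 mg/L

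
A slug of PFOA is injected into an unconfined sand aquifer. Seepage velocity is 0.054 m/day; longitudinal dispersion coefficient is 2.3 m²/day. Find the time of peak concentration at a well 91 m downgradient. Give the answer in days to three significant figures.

For the 1D instantaneous-source solution, setting ∂C/∂t = 0 at fixed x gives v²t² + 2Dt − x² = 0, so t = (√(D² + v²x²) − D)/v².
√(D² + v²x²) = √(2.3² + 0.054² × 91²) = 5.426; v² = 0.002916.
t = (5.426 − 2.3)/0.002916 = 1070 days (vs. the pure-advection estimate x/v = 1690 d).

1070 days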